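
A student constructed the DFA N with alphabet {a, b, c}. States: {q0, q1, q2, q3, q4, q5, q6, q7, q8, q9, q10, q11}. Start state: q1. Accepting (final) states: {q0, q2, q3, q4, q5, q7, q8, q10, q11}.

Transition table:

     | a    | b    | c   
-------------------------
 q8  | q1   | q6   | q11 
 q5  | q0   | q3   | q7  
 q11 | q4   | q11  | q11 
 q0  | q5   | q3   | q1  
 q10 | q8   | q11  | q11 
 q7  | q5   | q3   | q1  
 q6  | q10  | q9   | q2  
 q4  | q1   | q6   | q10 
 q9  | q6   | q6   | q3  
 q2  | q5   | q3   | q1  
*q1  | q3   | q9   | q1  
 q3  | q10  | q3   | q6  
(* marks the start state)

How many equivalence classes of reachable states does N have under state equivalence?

8

Every state is reachable, so we keep all 12.
Start with accepting vs non-accepting: {q0,q2,q3,q4,q5,q7,q8,q10,q11} | {q1,q6,q9}.
On input a, block {q0,q2,q3,q4,q5,q7,q8,q10,q11} splits into {q0,q2,q3,q5,q7,q10,q11} and {q4,q8}.
Refine {q0,q2,q3,q5,q7,q10,q11} on symbol a: members go to different blocks, giving {q0,q2,q3,q5,q7} and {q10,q11}.
On input a, block {q0,q2,q3,q5,q7} splits into {q0,q2,q5,q7} and {q3}.
On input c, block {q0,q2,q5,q7} splits into {q0,q2,q7} and {q5}.
Refine {q1,q6,q9} on symbol a: members go to different blocks, giving {q1} and {q6} and {q9}.
Stable partition: {q0,q2,q7} | {q1} | {q4,q8} | {q10,q11} | {q3} | {q5} | {q6} | {q9} — 8 equivalence classes.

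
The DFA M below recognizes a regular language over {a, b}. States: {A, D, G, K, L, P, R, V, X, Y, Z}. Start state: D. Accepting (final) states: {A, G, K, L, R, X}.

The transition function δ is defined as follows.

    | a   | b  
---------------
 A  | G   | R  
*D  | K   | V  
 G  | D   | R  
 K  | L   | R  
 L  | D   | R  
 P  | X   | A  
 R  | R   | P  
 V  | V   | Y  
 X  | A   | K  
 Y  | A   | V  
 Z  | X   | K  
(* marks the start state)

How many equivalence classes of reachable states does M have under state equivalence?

7

States {Z} cannot be reached from the start state, so discard them.
P0 = {A,G,K,L,R,X} | {D,P,V,Y}.
On input a, block {A,G,K,L,R,X} splits into {A,K,R,X} and {G,L}.
Split {A,K,R,X} by δ(·,a) → {A,K} and {R,X}.
On input a, block {D,P,V,Y} splits into {D,Y} and {P} and {V}.
Split {R,X} by δ(·,a) → {R} and {X}.
No further refinement is possible. Final partition (7 blocks): {A,K} | {D,Y} | {G,L} | {R} | {P} | {V} | {X}.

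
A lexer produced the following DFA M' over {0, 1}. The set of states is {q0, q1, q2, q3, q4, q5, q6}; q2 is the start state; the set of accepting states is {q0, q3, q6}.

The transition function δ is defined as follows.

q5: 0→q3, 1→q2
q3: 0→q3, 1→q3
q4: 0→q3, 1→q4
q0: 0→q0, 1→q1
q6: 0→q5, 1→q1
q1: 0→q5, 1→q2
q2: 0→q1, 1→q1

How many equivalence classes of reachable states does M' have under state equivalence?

4

States {q0,q4,q6} cannot be reached from the start state, so discard them.
Start with accepting vs non-accepting: {q3} | {q1,q2,q5}.
Refine {q1,q2,q5} on symbol 0: members go to different blocks, giving {q1,q2} and {q5}.
On input 0, block {q1,q2} splits into {q1} and {q2}.
No further refinement is possible. Final partition (4 blocks): {q3} | {q1} | {q5} | {q2}.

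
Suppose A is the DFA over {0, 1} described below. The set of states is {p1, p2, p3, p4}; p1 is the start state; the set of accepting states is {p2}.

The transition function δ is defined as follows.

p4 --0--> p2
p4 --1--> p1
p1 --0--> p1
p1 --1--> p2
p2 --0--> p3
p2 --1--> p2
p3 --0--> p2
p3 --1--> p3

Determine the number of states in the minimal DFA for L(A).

Reachable states from the start: {p1,p2,p3}. Unreachable: {p4} — drop them.
Start with accepting vs non-accepting: {p2} | {p1,p3}.
Split {p1,p3} by δ(·,0) → {p1} and {p3}.
The partition is now stable with 3 blocks: {p2} | {p1} | {p3}.

3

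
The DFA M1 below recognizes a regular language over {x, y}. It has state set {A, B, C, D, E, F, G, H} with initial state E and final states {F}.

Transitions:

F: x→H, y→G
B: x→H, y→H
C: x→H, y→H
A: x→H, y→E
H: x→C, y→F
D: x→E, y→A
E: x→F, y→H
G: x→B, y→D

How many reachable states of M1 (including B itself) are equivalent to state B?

2

Start with accepting vs non-accepting: {F} | {A,B,C,D,E,G,H}.
Split {A,B,C,D,E,G,H} by δ(·,x) → {A,B,C,D,G,H} and {E}.
Refine {A,B,C,D,G,H} on symbol x: members go to different blocks, giving {A,B,C,G,H} and {D}.
Split {A,B,C,G,H} by δ(·,y) → {B,C} and {A} and {G} and {H}.
The partition is now stable with 7 blocks: {F} | {B,C} | {E} | {D} | {A} | {G} | {H}.
The equivalence class containing B is {B,C}, of size 2.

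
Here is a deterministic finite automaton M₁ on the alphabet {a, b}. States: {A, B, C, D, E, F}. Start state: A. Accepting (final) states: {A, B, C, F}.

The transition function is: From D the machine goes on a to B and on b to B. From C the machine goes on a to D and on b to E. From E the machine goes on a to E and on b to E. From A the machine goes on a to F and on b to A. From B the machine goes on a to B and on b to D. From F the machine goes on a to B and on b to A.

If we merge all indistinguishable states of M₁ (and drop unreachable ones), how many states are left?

Reachable states from the start: {A,B,D,F}. Unreachable: {C,E} — drop them.
Start with accepting vs non-accepting: {A,B,F} | {D}.
Refine {A,B,F} on symbol b: members go to different blocks, giving {A,F} and {B}.
On input a, block {A,F} splits into {A} and {F}.
The partition is now stable with 4 blocks: {A} | {D} | {B} | {F}.

4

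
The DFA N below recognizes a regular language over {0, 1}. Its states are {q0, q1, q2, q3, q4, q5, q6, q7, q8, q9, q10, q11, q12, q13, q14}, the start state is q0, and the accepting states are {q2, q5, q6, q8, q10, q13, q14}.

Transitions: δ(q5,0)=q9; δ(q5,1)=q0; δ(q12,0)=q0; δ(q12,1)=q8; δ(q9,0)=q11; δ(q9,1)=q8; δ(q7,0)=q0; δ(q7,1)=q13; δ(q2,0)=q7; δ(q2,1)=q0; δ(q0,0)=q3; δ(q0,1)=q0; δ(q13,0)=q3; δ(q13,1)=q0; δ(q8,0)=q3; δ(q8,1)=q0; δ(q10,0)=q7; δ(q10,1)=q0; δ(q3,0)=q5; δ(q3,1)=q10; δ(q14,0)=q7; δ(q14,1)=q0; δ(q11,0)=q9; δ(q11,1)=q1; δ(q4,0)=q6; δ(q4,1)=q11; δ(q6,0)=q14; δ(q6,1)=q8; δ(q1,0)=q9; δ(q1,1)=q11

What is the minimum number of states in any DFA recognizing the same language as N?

Reachable states from the start: {q0,q1,q3,q5,q7,q8,q9,q10,q11,q13}. Unreachable: {q2,q4,q6,q12,q14} — drop them.
Start with accepting vs non-accepting: {q5,q8,q10,q13} | {q0,q1,q3,q7,q9,q11}.
On input 0, block {q0,q1,q3,q7,q9,q11} splits into {q0,q1,q7,q9,q11} and {q3}.
Split {q5,q8,q10,q13} by δ(·,0) → {q5,q10} and {q8,q13}.
On input 0, block {q0,q1,q7,q9,q11} splits into {q1,q7,q9,q11} and {q0}.
Split {q1,q7,q9,q11} by δ(·,0) → {q1,q9,q11} and {q7}.
On input 0, block {q5,q10} splits into {q5} and {q10}.
On input 1, block {q1,q9,q11} splits into {q1,q11} and {q9}.
Stable partition: {q5} | {q1,q11} | {q3} | {q8,q13} | {q0} | {q7} | {q10} | {q9} — 8 equivalence classes.

8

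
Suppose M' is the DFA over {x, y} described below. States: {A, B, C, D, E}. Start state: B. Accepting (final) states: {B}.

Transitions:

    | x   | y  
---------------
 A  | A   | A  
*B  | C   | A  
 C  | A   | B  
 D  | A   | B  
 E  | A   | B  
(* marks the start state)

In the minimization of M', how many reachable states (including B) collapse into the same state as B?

Reachable states from the start: {A,B,C}. Unreachable: {D,E} — drop them.
P0 = {B} | {A,C}.
Refine {A,C} on symbol y: members go to different blocks, giving {A} and {C}.
The partition is now stable with 3 blocks: {B} | {A} | {C}.
The equivalence class containing B is {B}, of size 1.

1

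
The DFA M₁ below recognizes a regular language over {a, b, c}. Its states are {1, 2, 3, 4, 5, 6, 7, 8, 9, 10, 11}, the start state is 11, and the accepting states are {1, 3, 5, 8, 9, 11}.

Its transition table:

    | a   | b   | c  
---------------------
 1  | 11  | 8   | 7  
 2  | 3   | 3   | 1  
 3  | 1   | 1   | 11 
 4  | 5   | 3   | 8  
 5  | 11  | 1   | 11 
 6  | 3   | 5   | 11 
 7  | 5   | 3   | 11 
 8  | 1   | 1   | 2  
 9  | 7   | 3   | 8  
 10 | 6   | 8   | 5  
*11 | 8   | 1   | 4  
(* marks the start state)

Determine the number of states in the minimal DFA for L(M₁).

Reachable states from the start: {1,2,3,4,5,7,8,11}. Unreachable: {6,9,10} — drop them.
P0 = {1,3,5,8,11} | {2,4,7}.
Split {1,3,5,8,11} by δ(·,c) → {1,8,11} and {3,5}.
No further refinement is possible. Final partition (3 blocks): {1,8,11} | {2,4,7} | {3,5}.

3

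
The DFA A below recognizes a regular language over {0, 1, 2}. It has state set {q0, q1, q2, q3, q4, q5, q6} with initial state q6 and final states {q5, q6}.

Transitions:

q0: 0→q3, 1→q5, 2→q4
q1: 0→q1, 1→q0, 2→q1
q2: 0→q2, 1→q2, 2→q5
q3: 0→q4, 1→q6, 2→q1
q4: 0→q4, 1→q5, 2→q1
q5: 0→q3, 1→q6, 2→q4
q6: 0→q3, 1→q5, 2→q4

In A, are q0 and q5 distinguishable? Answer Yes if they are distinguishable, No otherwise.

Reachable states from the start: {q0,q1,q3,q4,q5,q6}. Unreachable: {q2} — drop them.
Initial partition by acceptance: {q5,q6} | {q0,q1,q3,q4}.
Split {q0,q1,q3,q4} by δ(·,1) → {q0,q3,q4} and {q1}.
Refine {q0,q3,q4} on symbol 2: members go to different blocks, giving {q3,q4} and {q0}.
No further refinement is possible. Final partition (4 blocks): {q5,q6} | {q3,q4} | {q1} | {q0}.
q0 and q5 end up in different blocks, so they are distinguishable. For instance, the string 'ε' is accepted from only q5.

Yes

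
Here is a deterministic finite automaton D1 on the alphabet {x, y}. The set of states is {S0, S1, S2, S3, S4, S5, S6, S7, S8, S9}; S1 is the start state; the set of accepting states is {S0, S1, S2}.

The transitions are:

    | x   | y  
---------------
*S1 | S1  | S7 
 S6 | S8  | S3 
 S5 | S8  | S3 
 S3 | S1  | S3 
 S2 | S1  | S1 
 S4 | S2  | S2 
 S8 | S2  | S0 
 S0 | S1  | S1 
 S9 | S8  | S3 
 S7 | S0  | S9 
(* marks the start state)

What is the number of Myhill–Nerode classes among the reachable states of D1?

6

Reachable states from the start: {S0,S1,S2,S3,S7,S8,S9}. Unreachable: {S4,S5,S6} — drop them.
Start with accepting vs non-accepting: {S0,S1,S2} | {S3,S7,S8,S9}.
Refine {S0,S1,S2} on symbol y: members go to different blocks, giving {S0,S2} and {S1}.
On input x, block {S3,S7,S8,S9} splits into {S7,S8} and {S3} and {S9}.
On input y, block {S7,S8} splits into {S7} and {S8}.
No further refinement is possible. Final partition (6 blocks): {S0,S2} | {S7} | {S1} | {S3} | {S9} | {S8}.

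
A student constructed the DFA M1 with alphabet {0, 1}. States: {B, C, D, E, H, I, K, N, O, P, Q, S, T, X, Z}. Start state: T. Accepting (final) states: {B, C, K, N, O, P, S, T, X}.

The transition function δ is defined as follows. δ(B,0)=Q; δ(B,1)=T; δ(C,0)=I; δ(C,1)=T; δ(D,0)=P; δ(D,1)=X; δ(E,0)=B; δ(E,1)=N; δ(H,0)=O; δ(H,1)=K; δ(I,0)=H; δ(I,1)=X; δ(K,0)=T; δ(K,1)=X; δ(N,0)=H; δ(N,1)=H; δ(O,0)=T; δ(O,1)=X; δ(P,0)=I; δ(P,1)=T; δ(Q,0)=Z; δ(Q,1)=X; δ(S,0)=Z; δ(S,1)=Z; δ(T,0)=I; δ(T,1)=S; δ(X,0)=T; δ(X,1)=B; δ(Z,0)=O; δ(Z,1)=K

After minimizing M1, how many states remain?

Reachable states from the start: {B,H,I,K,O,Q,S,T,X,Z}. Unreachable: {C,D,E,N,P} — drop them.
Initial partition by acceptance: {B,K,O,S,T,X} | {H,I,Q,Z}.
Split {B,K,O,S,T,X} by δ(·,0) → {B,S,T} and {K,O,X}.
Refine {B,S,T} on symbol 1: members go to different blocks, giving {B,T} and {S}.
Refine {B,T} on symbol 1: members go to different blocks, giving {T} and {B}.
On input 0, block {H,I,Q,Z} splits into {H,Z} and {I,Q}.
Refine {K,O,X} on symbol 1: members go to different blocks, giving {K,O} and {X}.
The partition is now stable with 7 blocks: {T} | {H,Z} | {K,O} | {S} | {B} | {I,Q} | {X}.

7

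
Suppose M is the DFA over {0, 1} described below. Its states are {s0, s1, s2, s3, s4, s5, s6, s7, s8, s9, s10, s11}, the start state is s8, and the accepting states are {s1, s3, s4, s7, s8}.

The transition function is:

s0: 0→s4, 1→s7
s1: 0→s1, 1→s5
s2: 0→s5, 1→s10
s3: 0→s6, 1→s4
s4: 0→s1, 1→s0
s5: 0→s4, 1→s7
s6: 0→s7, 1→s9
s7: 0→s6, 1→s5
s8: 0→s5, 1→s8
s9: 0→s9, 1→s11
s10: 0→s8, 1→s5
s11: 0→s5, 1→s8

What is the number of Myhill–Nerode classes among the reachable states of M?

Reachable states from the start: {s0,s1,s4,s5,s6,s7,s8,s9,s11}. Unreachable: {s2,s3,s10} — drop them.
Initial partition by acceptance: {s1,s4,s7,s8} | {s0,s5,s6,s9,s11}.
Refine {s1,s4,s7,s8} on symbol 0: members go to different blocks, giving {s1,s4} and {s7,s8}.
Split {s0,s5,s6,s9,s11} by δ(·,0) → {s0,s5} and {s9,s11} and {s6}.
Split {s7,s8} by δ(·,0) → {s7} and {s8}.
On input 0, block {s9,s11} splits into {s9} and {s11}.
Stable partition: {s1,s4} | {s0,s5} | {s7} | {s9} | {s6} | {s8} | {s11} — 7 equivalence classes.

7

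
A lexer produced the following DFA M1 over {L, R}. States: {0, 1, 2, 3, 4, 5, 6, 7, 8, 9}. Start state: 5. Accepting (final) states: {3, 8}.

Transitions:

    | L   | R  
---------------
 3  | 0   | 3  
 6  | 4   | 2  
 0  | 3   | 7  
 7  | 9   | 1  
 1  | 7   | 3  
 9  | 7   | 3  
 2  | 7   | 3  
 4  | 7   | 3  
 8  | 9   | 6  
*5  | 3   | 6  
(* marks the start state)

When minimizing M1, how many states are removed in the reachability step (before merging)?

1

No path from 5 leads to 8; the other 9 states are all reachable.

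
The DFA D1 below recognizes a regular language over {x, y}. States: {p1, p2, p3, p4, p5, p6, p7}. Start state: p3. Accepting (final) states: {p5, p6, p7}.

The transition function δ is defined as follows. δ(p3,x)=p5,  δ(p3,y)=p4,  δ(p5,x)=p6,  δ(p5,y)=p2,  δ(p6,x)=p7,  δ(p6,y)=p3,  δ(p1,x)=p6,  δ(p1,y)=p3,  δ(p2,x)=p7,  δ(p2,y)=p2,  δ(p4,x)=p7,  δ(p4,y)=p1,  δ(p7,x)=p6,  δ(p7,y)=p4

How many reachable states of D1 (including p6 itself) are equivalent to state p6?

Every state is reachable, so we keep all 7.
P0 = {p5,p6,p7} | {p1,p2,p3,p4}.
The partition is now stable with 2 blocks: {p5,p6,p7} | {p1,p2,p3,p4}.
State p6 belongs to the block {p5,p6,p7}, which has 3 states.

3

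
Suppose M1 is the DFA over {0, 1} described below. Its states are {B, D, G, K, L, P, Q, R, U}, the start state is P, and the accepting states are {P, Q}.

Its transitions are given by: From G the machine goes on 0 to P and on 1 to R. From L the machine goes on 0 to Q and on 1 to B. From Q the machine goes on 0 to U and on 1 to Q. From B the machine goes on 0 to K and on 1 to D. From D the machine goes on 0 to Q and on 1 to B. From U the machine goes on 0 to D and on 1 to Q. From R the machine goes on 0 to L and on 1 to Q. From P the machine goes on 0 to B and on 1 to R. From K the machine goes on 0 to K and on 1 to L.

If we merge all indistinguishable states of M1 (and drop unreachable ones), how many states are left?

5

States {G} cannot be reached from the start state, so discard them.
Start with accepting vs non-accepting: {P,Q} | {B,D,K,L,R,U}.
Split {P,Q} by δ(·,1) → {Q} and {P}.
Split {B,D,K,L,R,U} by δ(·,0) → {B,K,R,U} and {D,L}.
Refine {B,K,R,U} on symbol 0: members go to different blocks, giving {R,U} and {B,K}.
Stable partition: {Q} | {R,U} | {P} | {D,L} | {B,K} — 5 equivalence classes.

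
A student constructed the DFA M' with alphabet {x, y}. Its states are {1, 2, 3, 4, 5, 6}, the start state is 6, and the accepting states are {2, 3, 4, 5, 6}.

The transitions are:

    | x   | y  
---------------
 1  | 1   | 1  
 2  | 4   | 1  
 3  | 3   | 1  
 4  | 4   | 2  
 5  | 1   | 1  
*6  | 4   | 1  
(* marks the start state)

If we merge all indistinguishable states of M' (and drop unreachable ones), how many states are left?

Reachable states from the start: {1,2,4,6}. Unreachable: {3,5} — drop them.
Initial partition by acceptance: {2,4,6} | {1}.
On input y, block {2,4,6} splits into {2,6} and {4}.
Stable partition: {2,6} | {1} | {4} — 3 equivalence classes.

3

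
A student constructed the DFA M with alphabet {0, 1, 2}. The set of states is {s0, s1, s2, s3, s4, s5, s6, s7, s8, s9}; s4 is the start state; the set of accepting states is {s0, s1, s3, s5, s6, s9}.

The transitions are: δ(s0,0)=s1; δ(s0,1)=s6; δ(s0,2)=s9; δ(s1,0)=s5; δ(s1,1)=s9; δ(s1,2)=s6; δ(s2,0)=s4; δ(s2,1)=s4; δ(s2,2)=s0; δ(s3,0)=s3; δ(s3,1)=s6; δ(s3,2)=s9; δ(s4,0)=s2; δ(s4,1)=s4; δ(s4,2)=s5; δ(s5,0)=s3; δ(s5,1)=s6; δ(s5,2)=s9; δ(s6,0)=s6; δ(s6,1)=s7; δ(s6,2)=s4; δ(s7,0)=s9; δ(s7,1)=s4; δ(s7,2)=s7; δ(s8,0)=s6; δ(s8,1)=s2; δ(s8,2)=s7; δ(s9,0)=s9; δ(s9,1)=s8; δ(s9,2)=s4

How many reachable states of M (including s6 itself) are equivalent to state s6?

2

P0 = {s0,s1,s3,s5,s6,s9} | {s2,s4,s7,s8}.
On input 1, block {s0,s1,s3,s5,s6,s9} splits into {s0,s1,s3,s5} and {s6,s9}.
Refine {s2,s4,s7,s8} on symbol 0: members go to different blocks, giving {s2,s4} and {s7,s8}.
No further refinement is possible. Final partition (4 blocks): {s0,s1,s3,s5} | {s2,s4} | {s6,s9} | {s7,s8}.
The equivalence class containing s6 is {s6,s9}, of size 2.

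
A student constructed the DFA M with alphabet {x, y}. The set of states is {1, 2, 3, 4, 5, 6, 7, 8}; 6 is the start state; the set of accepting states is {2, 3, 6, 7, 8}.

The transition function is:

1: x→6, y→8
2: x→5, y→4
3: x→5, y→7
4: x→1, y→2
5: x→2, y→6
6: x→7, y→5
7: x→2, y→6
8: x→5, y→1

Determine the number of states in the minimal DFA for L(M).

7

First remove the unreachable states {3}; 7 states remain.
Start with accepting vs non-accepting: {2,6,7,8} | {1,4,5}.
On input x, block {2,6,7,8} splits into {2,8} and {6,7}.
On input x, block {1,4,5} splits into {1} and {4} and {5}.
Refine {2,8} on symbol y: members go to different blocks, giving {2} and {8}.
Refine {6,7} on symbol x: members go to different blocks, giving {6} and {7}.
No further refinement is possible. Final partition (7 blocks): {2} | {1} | {6} | {4} | {5} | {8} | {7}.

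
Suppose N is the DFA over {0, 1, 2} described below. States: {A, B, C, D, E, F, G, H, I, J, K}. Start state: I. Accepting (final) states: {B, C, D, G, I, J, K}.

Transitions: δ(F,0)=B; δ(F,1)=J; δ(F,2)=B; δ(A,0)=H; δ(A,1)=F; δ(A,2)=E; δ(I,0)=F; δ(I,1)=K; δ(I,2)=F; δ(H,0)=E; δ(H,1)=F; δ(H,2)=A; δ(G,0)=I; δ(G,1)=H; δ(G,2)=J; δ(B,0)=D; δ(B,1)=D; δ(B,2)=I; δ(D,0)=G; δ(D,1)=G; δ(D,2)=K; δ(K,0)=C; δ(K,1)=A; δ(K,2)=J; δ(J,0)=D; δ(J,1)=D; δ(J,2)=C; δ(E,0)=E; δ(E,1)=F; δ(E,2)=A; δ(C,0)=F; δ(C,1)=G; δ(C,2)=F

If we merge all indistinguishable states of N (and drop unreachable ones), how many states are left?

6

P0 = {B,C,D,G,I,J,K} | {A,E,F,H}.
On input 0, block {B,C,D,G,I,J,K} splits into {B,D,G,J,K} and {C,I}.
Refine {B,D,G,J,K} on symbol 0: members go to different blocks, giving {B,D,J} and {G,K}.
Split {B,D,J} by δ(·,0) → {B,J} and {D}.
Split {A,E,F,H} by δ(·,0) → {A,E,H} and {F}.
Stable partition: {B,J} | {A,E,H} | {C,I} | {G,K} | {D} | {F} — 6 equivalence classes.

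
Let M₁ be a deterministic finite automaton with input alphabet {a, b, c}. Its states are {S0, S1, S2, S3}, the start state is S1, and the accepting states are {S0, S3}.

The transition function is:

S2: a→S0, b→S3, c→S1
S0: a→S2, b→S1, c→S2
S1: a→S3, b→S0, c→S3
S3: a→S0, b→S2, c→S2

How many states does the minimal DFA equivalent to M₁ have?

4

Start with accepting vs non-accepting: {S0,S3} | {S1,S2}.
Refine {S0,S3} on symbol a: members go to different blocks, giving {S0} and {S3}.
Split {S1,S2} by δ(·,a) → {S1} and {S2}.
Stable partition: {S0} | {S1} | {S3} | {S2} — 4 equivalence classes.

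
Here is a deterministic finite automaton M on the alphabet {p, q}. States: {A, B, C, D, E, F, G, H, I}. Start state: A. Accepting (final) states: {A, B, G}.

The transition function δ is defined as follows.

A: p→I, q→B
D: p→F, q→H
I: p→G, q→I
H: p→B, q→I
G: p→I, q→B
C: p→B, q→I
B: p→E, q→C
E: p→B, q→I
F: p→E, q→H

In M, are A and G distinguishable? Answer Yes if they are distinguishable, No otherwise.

No

First remove the unreachable states {D,F,H}; 6 states remain.
Start with accepting vs non-accepting: {A,B,G} | {C,E,I}.
On input q, block {A,B,G} splits into {A,G} and {B}.
Refine {C,E,I} on symbol p: members go to different blocks, giving {C,E} and {I}.
Stable partition: {A,G} | {C,E} | {B} | {I} — 4 equivalence classes.
A and G lie in the same block of the stable partition, so they are equivalent — no string distinguishes them.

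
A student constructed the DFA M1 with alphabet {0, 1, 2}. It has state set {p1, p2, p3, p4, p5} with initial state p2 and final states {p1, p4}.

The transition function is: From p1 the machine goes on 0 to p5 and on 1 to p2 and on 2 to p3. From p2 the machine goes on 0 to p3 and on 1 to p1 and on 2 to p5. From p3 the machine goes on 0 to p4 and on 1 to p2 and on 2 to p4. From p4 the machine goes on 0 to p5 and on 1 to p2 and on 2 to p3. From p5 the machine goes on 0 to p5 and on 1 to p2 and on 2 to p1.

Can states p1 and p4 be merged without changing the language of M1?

Yes

Every state is reachable, so we keep all 5.
Initial partition by acceptance: {p1,p4} | {p2,p3,p5}.
On input 0, block {p2,p3,p5} splits into {p2,p5} and {p3}.
On input 0, block {p2,p5} splits into {p2} and {p5}.
The partition is now stable with 4 blocks: {p1,p4} | {p2} | {p3} | {p5}.
p1 and p4 lie in the same block of the stable partition, so they are equivalent — no string distinguishes them.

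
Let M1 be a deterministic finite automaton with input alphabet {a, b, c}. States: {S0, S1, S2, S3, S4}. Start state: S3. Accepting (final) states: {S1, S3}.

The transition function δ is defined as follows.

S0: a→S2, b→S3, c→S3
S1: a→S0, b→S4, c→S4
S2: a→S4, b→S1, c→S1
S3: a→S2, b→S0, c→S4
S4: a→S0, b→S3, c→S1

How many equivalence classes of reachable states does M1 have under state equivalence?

Every state is reachable, so we keep all 5.
Initial partition by acceptance: {S1,S3} | {S0,S2,S4}.
The partition is now stable with 2 blocks: {S1,S3} | {S0,S2,S4}.

2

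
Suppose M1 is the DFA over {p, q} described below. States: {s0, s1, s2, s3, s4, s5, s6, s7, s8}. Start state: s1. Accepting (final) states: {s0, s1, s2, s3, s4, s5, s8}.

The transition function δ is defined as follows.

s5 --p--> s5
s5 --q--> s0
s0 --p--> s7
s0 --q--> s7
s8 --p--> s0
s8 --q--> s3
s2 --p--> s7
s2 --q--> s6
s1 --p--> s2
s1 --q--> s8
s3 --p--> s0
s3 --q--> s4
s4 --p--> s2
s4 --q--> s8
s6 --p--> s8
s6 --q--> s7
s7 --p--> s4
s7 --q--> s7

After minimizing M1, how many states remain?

Reachable states from the start: {s0,s1,s2,s3,s4,s6,s7,s8}. Unreachable: {s5} — drop them.
Start with accepting vs non-accepting: {s0,s1,s2,s3,s4,s8} | {s6,s7}.
On input p, block {s0,s1,s2,s3,s4,s8} splits into {s1,s3,s4,s8} and {s0,s2}.
No further refinement is possible. Final partition (3 blocks): {s1,s3,s4,s8} | {s6,s7} | {s0,s2}.

3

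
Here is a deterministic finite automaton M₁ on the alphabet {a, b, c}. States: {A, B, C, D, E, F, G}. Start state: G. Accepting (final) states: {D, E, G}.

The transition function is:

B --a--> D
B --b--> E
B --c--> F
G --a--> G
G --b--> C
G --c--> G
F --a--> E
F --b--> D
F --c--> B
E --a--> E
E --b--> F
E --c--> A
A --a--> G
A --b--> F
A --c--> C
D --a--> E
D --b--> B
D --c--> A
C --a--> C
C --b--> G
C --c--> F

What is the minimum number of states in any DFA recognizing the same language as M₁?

5

All states are reachable from the start state.
Start with accepting vs non-accepting: {D,E,G} | {A,B,C,F}.
On input c, block {D,E,G} splits into {D,E} and {G}.
On input a, block {A,B,C,F} splits into {B,F} and {A} and {C}.
Stable partition: {D,E} | {B,F} | {G} | {A} | {C} — 5 equivalence classes.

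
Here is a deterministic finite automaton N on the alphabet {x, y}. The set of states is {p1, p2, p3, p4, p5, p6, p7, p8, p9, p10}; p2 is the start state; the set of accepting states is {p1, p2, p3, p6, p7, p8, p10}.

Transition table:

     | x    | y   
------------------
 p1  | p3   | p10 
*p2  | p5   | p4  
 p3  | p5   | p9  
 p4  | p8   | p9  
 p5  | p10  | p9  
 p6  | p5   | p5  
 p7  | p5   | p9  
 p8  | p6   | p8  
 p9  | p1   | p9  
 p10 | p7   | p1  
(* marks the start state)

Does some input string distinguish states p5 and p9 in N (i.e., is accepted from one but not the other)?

All states are reachable from the start state.
P0 = {p1,p2,p3,p6,p7,p8,p10} | {p4,p5,p9}.
Split {p1,p2,p3,p6,p7,p8,p10} by δ(·,x) → {p2,p3,p6,p7} and {p1,p8,p10}.
The partition is now stable with 3 blocks: {p2,p3,p6,p7} | {p4,p5,p9} | {p1,p8,p10}.
p5 and p9 lie in the same block of the stable partition, so they are equivalent — no string distinguishes them.

No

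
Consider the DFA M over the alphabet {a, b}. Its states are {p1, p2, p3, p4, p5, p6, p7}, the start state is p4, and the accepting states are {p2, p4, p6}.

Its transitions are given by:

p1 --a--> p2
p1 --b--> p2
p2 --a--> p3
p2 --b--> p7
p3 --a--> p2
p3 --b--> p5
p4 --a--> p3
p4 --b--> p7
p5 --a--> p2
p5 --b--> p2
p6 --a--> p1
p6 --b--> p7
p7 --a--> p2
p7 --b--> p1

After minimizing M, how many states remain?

3

Reachable states from the start: {p1,p2,p3,p4,p5,p7}. Unreachable: {p6} — drop them.
Start with accepting vs non-accepting: {p2,p4} | {p1,p3,p5,p7}.
Split {p1,p3,p5,p7} by δ(·,b) → {p1,p5} and {p3,p7}.
The partition is now stable with 3 blocks: {p2,p4} | {p1,p5} | {p3,p7}.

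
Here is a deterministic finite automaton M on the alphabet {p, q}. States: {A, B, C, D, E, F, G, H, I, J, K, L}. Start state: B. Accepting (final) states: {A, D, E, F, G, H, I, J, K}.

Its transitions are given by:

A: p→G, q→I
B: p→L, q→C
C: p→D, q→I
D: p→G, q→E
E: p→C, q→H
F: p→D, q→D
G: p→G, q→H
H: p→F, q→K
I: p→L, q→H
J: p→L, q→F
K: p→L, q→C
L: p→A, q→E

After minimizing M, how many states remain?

8

First remove the unreachable states {J}; 11 states remain.
P0 = {A,D,E,F,G,H,I,K} | {B,C,L}.
Refine {A,D,E,F,G,H,I,K} on symbol p: members go to different blocks, giving {A,D,F,G,H} and {E,I,K}.
Refine {A,D,F,G,H} on symbol q: members go to different blocks, giving {A,D,H} and {F,G}.
Refine {B,C,L} on symbol p: members go to different blocks, giving {C,L} and {B}.
Split {E,I,K} by δ(·,q) → {E,I} and {K}.
Refine {A,D,H} on symbol q: members go to different blocks, giving {A,D} and {H}.
Split {F,G} by δ(·,p) → {F} and {G}.
Stable partition: {A,D} | {C,L} | {E,I} | {F} | {B} | {K} | {H} | {G} — 8 equivalence classes.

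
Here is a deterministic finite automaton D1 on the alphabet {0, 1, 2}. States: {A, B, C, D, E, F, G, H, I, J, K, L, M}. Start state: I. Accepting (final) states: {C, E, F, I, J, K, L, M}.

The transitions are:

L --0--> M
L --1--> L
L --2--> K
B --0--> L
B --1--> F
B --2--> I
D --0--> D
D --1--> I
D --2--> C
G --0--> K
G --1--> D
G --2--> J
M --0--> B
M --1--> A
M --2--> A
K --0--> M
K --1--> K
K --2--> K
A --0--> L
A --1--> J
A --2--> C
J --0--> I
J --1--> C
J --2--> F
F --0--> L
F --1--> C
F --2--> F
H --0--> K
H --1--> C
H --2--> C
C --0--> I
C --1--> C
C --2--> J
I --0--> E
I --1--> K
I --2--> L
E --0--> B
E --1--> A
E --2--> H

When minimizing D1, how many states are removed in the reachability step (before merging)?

2

Starting at I and following transitions, the reachable set is {A, B, C, E, F, H, I, J, K, L, M}. That leaves D, G unreachable — 2 in total.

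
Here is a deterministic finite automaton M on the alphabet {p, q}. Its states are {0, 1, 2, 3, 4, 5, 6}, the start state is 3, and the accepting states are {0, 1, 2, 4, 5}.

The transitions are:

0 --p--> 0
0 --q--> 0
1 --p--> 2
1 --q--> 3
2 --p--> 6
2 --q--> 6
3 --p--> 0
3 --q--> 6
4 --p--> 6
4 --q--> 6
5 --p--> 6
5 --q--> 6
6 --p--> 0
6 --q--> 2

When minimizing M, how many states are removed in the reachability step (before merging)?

No path from 3 leads to 1, 4, 5; the other 4 states are all reachable.

3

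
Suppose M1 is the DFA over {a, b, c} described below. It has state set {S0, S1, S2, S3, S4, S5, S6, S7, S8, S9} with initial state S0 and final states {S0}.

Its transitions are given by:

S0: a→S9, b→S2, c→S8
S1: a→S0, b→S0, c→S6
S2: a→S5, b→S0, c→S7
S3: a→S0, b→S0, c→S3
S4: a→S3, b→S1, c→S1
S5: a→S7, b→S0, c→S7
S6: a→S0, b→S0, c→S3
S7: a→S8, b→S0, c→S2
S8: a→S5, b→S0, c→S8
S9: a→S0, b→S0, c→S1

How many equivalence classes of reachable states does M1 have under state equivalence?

States {S4} cannot be reached from the start state, so discard them.
Start with accepting vs non-accepting: {S0} | {S1,S2,S3,S5,S6,S7,S8,S9}.
Refine {S1,S2,S3,S5,S6,S7,S8,S9} on symbol a: members go to different blocks, giving {S1,S3,S6,S9} and {S2,S5,S7,S8}.
No further refinement is possible. Final partition (3 blocks): {S0} | {S1,S3,S6,S9} | {S2,S5,S7,S8}.

3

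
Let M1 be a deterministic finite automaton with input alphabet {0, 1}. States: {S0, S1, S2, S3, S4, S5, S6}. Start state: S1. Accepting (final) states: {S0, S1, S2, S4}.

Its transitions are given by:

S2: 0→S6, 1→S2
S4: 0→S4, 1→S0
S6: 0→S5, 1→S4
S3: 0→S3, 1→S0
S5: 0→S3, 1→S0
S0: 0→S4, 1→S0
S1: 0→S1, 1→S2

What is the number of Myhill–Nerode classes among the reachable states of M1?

4

Every state is reachable, so we keep all 7.
P0 = {S0,S1,S2,S4} | {S3,S5,S6}.
Refine {S0,S1,S2,S4} on symbol 0: members go to different blocks, giving {S0,S1,S4} and {S2}.
Split {S0,S1,S4} by δ(·,1) → {S0,S4} and {S1}.
No further refinement is possible. Final partition (4 blocks): {S0,S4} | {S3,S5,S6} | {S2} | {S1}.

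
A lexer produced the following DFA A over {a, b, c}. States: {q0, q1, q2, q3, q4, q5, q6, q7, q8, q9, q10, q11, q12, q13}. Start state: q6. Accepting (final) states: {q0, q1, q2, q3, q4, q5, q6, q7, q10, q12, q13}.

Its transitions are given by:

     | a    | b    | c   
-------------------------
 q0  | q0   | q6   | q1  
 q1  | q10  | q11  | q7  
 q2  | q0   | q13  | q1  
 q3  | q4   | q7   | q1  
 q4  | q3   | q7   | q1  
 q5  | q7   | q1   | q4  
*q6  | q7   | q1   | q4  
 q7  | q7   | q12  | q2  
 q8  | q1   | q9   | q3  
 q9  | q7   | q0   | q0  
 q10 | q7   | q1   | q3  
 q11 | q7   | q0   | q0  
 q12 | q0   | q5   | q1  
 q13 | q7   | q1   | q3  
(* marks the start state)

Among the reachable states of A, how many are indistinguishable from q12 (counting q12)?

3

Reachable states from the start: {q0,q1,q2,q3,q4,q5,q6,q7,q10,q11,q12,q13}. Unreachable: {q8,q9} — drop them.
Initial partition by acceptance: {q0,q1,q2,q3,q4,q5,q6,q7,q10,q12,q13} | {q11}.
On input b, block {q0,q1,q2,q3,q4,q5,q6,q7,q10,q12,q13} splits into {q0,q2,q3,q4,q5,q6,q7,q10,q12,q13} and {q1}.
Split {q0,q2,q3,q4,q5,q6,q7,q10,q12,q13} by δ(·,b) → {q0,q2,q3,q4,q7,q12} and {q5,q6,q10,q13}.
On input b, block {q0,q2,q3,q4,q7,q12} splits into {q0,q2,q12} and {q3,q4,q7}.
Refine {q3,q4,q7} on symbol b: members go to different blocks, giving {q3,q4} and {q7}.
The partition is now stable with 6 blocks: {q0,q2,q12} | {q11} | {q1} | {q5,q6,q10,q13} | {q3,q4} | {q7}.
The equivalence class containing q12 is {q0,q2,q12}, of size 3.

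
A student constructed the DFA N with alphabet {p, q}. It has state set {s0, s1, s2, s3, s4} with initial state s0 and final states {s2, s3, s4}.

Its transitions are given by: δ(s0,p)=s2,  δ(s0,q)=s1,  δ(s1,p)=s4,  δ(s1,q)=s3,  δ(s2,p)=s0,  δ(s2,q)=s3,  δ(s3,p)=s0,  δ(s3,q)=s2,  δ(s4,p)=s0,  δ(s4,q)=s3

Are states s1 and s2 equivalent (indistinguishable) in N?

No

Initial partition by acceptance: {s2,s3,s4} | {s0,s1}.
Split {s0,s1} by δ(·,q) → {s0} and {s1}.
No further refinement is possible. Final partition (3 blocks): {s2,s3,s4} | {s0} | {s1}.
s1 and s2 end up in different blocks, so they are distinguishable. For instance, the string 'ε' is accepted from only s2.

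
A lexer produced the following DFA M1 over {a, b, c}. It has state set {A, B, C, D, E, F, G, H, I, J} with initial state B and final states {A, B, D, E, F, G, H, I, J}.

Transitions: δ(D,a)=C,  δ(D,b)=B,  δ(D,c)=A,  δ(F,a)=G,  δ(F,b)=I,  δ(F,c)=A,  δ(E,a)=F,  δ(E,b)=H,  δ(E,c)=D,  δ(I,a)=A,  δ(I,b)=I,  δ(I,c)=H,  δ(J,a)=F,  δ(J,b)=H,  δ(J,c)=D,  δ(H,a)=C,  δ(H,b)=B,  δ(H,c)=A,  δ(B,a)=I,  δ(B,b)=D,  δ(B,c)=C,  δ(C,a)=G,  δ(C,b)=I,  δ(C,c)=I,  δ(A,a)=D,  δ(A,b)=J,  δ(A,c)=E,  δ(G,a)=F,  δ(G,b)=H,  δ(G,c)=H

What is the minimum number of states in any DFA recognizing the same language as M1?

7

All states are reachable from the start state.
Start with accepting vs non-accepting: {A,B,D,E,F,G,H,I,J} | {C}.
Split {A,B,D,E,F,G,H,I,J} by δ(·,a) → {A,B,E,F,G,I,J} and {D,H}.
On input a, block {A,B,E,F,G,I,J} splits into {B,E,F,G,I,J} and {A}.
Refine {B,E,F,G,I,J} on symbol a: members go to different blocks, giving {B,E,F,G,J} and {I}.
Refine {B,E,F,G,J} on symbol a: members go to different blocks, giving {E,F,G,J} and {B}.
Refine {E,F,G,J} on symbol b: members go to different blocks, giving {E,G,J} and {F}.
The partition is now stable with 7 blocks: {E,G,J} | {C} | {D,H} | {A} | {I} | {B} | {F}.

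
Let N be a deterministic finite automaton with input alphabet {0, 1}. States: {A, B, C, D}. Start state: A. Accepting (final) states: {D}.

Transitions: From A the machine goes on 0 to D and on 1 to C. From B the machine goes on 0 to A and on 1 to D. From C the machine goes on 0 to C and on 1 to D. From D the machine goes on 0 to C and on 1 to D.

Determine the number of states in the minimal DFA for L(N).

States {B} cannot be reached from the start state, so discard them.
Start with accepting vs non-accepting: {D} | {A,C}.
Split {A,C} by δ(·,0) → {A} and {C}.
No further refinement is possible. Final partition (3 blocks): {D} | {A} | {C}.

3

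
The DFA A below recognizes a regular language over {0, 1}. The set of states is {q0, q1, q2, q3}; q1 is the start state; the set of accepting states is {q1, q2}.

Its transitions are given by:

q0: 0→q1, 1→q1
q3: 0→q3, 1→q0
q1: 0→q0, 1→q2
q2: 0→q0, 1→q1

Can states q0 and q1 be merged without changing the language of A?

No

First remove the unreachable states {q3}; 3 states remain.
Initial partition by acceptance: {q1,q2} | {q0}.
Stable partition: {q1,q2} | {q0} — 2 equivalence classes.
q0 and q1 end up in different blocks, so they are distinguishable. For instance, the string 'ε' is accepted from only q1.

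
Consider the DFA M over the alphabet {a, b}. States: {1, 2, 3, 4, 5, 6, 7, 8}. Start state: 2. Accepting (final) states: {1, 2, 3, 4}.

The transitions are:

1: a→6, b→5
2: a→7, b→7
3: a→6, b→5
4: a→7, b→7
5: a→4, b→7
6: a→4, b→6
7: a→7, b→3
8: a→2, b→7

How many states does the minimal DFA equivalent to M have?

Reachable states from the start: {2,3,4,5,6,7}. Unreachable: {1,8} — drop them.
Start with accepting vs non-accepting: {2,3,4} | {5,6,7}.
Refine {5,6,7} on symbol a: members go to different blocks, giving {5,6} and {7}.
On input a, block {2,3,4} splits into {2,4} and {3}.
Refine {5,6} on symbol b: members go to different blocks, giving {5} and {6}.
The partition is now stable with 5 blocks: {2,4} | {5} | {7} | {3} | {6}.

5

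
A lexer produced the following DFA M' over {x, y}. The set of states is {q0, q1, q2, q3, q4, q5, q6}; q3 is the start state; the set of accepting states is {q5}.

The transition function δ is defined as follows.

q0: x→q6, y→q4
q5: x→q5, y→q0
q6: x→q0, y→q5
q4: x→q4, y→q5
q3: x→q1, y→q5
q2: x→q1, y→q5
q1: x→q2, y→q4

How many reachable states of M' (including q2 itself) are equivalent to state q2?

3

P0 = {q5} | {q0,q1,q2,q3,q4,q6}.
Refine {q0,q1,q2,q3,q4,q6} on symbol y: members go to different blocks, giving {q2,q3,q4,q6} and {q0,q1}.
On input x, block {q2,q3,q4,q6} splits into {q2,q3,q6} and {q4}.
Stable partition: {q5} | {q2,q3,q6} | {q0,q1} | {q4} — 4 equivalence classes.
State q2 belongs to the block {q2,q3,q6}, which has 3 states.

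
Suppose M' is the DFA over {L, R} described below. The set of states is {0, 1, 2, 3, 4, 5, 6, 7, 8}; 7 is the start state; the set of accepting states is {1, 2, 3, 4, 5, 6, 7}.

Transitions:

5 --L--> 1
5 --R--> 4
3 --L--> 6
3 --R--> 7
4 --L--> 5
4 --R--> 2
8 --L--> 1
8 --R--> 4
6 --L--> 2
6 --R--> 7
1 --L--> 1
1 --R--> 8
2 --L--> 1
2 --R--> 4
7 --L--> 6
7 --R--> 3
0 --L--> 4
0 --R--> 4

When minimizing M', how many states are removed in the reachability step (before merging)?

1

Starting at 7 and following transitions, the reachable set is {1, 2, 3, 4, 5, 6, 7, 8}. That leaves 0 unreachable — 1 in total.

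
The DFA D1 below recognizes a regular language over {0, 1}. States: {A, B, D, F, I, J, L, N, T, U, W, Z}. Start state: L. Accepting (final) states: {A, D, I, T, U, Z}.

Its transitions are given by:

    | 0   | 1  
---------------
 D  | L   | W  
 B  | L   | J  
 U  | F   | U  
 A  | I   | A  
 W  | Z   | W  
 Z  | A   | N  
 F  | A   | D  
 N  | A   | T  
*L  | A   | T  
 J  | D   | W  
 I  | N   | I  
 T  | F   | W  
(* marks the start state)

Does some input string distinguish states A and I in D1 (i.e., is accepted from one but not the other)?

Reachable states from the start: {A,D,F,I,L,N,T,W,Z}. Unreachable: {B,J,U} — drop them.
Initial partition by acceptance: {A,D,I,T,Z} | {F,L,N,W}.
Split {A,D,I,T,Z} by δ(·,0) → {D,I,T} and {A,Z}.
Split {D,I,T} by δ(·,1) → {D,T} and {I}.
Split {F,L,N,W} by δ(·,1) → {F,L,N} and {W}.
Refine {A,Z} on symbol 0: members go to different blocks, giving {Z} and {A}.
The partition is now stable with 6 blocks: {D,T} | {F,L,N} | {Z} | {I} | {W} | {A}.
A and I end up in different blocks, so they are distinguishable. For instance, the string '0' is accepted from only A.

Yes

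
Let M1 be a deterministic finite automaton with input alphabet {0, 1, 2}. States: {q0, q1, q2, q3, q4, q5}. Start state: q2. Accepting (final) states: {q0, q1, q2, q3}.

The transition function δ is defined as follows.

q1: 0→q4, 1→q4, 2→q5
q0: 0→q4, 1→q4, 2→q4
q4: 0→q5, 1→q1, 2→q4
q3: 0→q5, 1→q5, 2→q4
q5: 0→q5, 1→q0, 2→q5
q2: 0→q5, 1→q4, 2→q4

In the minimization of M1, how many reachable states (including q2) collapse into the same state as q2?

3

Reachable states from the start: {q0,q1,q2,q4,q5}. Unreachable: {q3} — drop them.
Initial partition by acceptance: {q0,q1,q2} | {q4,q5}.
The partition is now stable with 2 blocks: {q0,q1,q2} | {q4,q5}.
State q2 belongs to the block {q0,q1,q2}, which has 3 states.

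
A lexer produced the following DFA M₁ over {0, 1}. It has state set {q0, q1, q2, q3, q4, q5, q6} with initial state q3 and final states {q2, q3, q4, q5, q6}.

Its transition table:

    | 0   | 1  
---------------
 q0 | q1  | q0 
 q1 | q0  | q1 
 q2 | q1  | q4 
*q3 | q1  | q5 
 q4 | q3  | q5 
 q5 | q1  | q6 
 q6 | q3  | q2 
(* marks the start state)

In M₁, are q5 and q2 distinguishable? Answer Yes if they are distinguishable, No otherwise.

Start with accepting vs non-accepting: {q2,q3,q4,q5,q6} | {q0,q1}.
Split {q2,q3,q4,q5,q6} by δ(·,0) → {q2,q3,q5} and {q4,q6}.
Split {q2,q3,q5} by δ(·,1) → {q2,q5} and {q3}.
Stable partition: {q2,q5} | {q0,q1} | {q4,q6} | {q3} — 4 equivalence classes.
q5 and q2 lie in the same block of the stable partition, so they are equivalent — no string distinguishes them.

No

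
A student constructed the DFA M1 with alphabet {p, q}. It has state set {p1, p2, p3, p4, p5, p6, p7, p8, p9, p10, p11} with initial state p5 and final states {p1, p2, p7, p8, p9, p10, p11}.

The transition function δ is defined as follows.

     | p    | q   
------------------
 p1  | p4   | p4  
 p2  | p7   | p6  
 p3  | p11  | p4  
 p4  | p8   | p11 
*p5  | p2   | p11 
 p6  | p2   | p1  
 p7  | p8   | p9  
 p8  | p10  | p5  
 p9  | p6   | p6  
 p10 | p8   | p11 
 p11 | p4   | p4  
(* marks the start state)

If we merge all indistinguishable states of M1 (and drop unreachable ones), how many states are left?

Reachable states from the start: {p1,p2,p4,p5,p6,p7,p8,p9,p10,p11}. Unreachable: {p3} — drop them.
Start with accepting vs non-accepting: {p1,p2,p7,p8,p9,p10,p11} | {p4,p5,p6}.
Split {p1,p2,p7,p8,p9,p10,p11} by δ(·,p) → {p2,p7,p8,p10} and {p1,p9,p11}.
Refine {p2,p7,p8,p10} on symbol q: members go to different blocks, giving {p2,p8} and {p7,p10}.
No further refinement is possible. Final partition (4 blocks): {p2,p8} | {p4,p5,p6} | {p1,p9,p11} | {p7,p10}.

4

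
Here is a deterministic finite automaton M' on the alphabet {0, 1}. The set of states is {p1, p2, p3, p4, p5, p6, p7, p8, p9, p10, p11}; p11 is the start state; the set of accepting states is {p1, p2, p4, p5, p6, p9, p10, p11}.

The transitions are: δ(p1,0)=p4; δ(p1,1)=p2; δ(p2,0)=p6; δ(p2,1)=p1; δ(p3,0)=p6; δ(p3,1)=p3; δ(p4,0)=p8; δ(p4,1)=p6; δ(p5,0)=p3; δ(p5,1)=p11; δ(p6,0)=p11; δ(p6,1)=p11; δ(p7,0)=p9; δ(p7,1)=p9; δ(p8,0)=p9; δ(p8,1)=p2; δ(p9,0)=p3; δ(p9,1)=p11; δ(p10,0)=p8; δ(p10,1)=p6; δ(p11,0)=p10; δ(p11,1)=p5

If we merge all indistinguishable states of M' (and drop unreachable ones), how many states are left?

8

First remove the unreachable states {p7}; 10 states remain.
Start with accepting vs non-accepting: {p1,p2,p4,p5,p6,p9,p10,p11} | {p3,p8}.
Split {p1,p2,p4,p5,p6,p9,p10,p11} by δ(·,0) → {p1,p2,p6,p11} and {p4,p5,p9,p10}.
Refine {p1,p2,p6,p11} on symbol 0: members go to different blocks, giving {p1,p11} and {p2,p6}.
On input 1, block {p1,p11} splits into {p1} and {p11}.
Split {p3,p8} by δ(·,0) → {p3} and {p8}.
On input 0, block {p4,p5,p9,p10} splits into {p4,p10} and {p5,p9}.
On input 0, block {p2,p6} splits into {p2} and {p6}.
No further refinement is possible. Final partition (8 blocks): {p1} | {p3} | {p4,p10} | {p2} | {p11} | {p8} | {p5,p9} | {p6}.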